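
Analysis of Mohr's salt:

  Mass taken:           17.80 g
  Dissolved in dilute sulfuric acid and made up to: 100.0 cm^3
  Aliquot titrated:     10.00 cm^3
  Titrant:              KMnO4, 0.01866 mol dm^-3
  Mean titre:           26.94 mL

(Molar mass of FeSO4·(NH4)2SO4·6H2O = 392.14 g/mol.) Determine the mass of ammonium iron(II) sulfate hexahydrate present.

MnO4^- + 5 Fe^2+ + 8 H^+ → Mn^2+ + 5 Fe^3+ + 4 H2O
n(KMnO4) per titration = 0.02694 × 0.01866 = 5.027 × 10^-4 mol
From the 5:1 ratio, n(FeSO4·(NH4)2SO4·6H2O) in each aliquot = 5/1 × 5.027 × 10^-4 = 2.514 × 10^-3 mol
n(FeSO4·(NH4)2SO4·6H2O) in the whole flask = 2.514 × 10^-3 × 100.0/10.00 = 0.02514 mol
mass of FeSO4·(NH4)2SO4·6H2O = 0.02514 × 392.14 = 9.856 g

9.856 g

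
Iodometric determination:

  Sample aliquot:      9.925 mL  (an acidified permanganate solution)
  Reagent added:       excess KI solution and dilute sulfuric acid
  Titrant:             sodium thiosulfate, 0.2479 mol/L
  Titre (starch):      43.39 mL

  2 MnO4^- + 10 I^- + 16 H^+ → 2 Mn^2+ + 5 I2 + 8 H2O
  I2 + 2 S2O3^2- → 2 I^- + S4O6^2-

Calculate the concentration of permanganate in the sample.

n(S2O3^2-) = 0.04339 × 0.2479 = 0.01076 mol
n(I2) = n(S2O3^2-)/2 = 5.378 × 10^-3 mol
From the 2:5 ratio, n(MnO4^-) in the aliquot = 2/5 × 5.378 × 10^-3 = 2.151 × 10^-3 mol
[MnO4^-] = 2.151 × 10^-3 / 0.009925 = 0.2168 mol/L

0.2168 mol/L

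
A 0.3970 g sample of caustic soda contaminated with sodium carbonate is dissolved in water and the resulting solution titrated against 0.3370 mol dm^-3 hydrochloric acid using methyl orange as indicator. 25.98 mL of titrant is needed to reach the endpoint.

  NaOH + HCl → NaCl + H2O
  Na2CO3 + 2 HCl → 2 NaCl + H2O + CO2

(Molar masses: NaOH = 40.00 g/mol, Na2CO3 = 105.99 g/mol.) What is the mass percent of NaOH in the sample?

n(HCl) = 0.02598 × 0.3370 = 8.755 × 10^-3 mol
Let x = n(NaOH), y = n(Na2CO3).
Titrant: 1x + 2y = 8.755 × 10^-3;  mass: 40.00x + 105.99y = 0.3970
Solving, x = 5.155 × 10^-3 mol, y = 1.800 × 10^-3 mol
mass of NaOH = 5.155 × 10^-3 × 40.00 = 0.2062 g
% NaOH = 0.2062 / 0.3970 × 100 = 51.94 %

51.94 %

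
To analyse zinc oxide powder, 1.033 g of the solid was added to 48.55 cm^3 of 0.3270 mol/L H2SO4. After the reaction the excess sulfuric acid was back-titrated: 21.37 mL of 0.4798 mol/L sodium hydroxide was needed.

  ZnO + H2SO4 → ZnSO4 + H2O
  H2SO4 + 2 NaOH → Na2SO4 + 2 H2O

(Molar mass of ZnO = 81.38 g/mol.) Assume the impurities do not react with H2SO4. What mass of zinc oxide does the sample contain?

0.8748 g

n(H2SO4) added = 0.04855 × 0.3270 = 0.01588 mol
n(NaOH) used in back-titration = 0.02137 × 0.4798 = 0.01025 mol
From the 1:2 ratio, n(H2SO4) left over = 1/2 × 0.01025 = 5.127 × 10^-3 mol
n(H2SO4) consumed by analyte = 0.01588 − 5.127 × 10^-3 = 0.01075 mol
n(ZnO) = 0.01075 mol (1:1 ratio)
mass of ZnO = 0.01075 × 81.38 = 0.8748 g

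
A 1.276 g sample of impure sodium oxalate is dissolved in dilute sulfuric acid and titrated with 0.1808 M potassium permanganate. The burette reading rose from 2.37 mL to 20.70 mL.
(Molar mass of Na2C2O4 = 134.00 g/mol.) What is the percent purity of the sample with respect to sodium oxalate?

2 MnO4^- + 5 C2O4^2- + 16 H^+ → 2 Mn^2+ + 10 CO2 + 8 H2O
n(KMnO4) = 0.01833 L × 0.1808 mol/L = 3.314 × 10^-3 mol
From the 5:2 ratio, n(Na2C2O4) = 5/2 × 3.314 × 10^-3 = 8.285 × 10^-3 mol
mass of Na2C2O4 = 8.285 × 10^-3 × 134.00 g/mol = 1.110 g
% Na2C2O4 = 1.110 / 1.276 × 100 = 87.01 %

87.01 %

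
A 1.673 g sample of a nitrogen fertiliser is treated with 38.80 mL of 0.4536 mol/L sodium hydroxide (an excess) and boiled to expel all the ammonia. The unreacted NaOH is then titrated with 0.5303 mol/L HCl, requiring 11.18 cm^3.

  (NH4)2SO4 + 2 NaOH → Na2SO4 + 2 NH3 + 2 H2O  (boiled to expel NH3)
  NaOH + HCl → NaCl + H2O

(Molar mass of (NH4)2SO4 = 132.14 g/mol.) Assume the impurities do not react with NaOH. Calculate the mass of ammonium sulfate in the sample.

0.7711 g

n(NaOH) added = 0.03880 × 0.4536 = 0.01760 mol
n(HCl) used in back-titration = 0.01118 × 0.5303 = 5.929 × 10^-3 mol
n(NaOH) left over = 5.929 × 10^-3 mol (1:1 ratio)
n(NaOH) consumed by analyte = 0.01760 − 5.929 × 10^-3 = 0.01167 mol
From the 1:2 ratio, n((NH4)2SO4) = 1/2 × 0.01167 = 5.835 × 10^-3 mol
mass of (NH4)2SO4 = 5.835 × 10^-3 × 132.14 = 0.7711 g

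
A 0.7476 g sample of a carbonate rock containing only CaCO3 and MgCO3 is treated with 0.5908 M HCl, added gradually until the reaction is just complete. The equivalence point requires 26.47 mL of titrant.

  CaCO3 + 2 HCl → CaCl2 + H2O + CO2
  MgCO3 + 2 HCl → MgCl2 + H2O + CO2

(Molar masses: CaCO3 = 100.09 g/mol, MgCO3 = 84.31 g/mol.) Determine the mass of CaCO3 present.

n(HCl) = 0.02647 × 0.5908 = 0.01564 mol
Let x = n(CaCO3), y = n(MgCO3).
Titrant: 2x + 2y = 0.01564;  mass: 100.09x + 84.31y = 0.7476
Solving, x = 5.599 × 10^-3 mol, y = 2.220 × 10^-3 mol
mass of CaCO3 = 5.599 × 10^-3 × 100.09 = 0.5605 g

0.5605 g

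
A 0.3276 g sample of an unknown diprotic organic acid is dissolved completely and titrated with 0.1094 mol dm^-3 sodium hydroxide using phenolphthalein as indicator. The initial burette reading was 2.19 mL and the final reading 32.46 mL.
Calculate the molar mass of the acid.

197.9 g/mol

n(NaOH) = 0.03027 L × 0.1094 mol/L = 3.312 × 10^-3 mol
From the 1:2 ratio, n(H2A) = 1/2 × 3.312 × 10^-3 = 1.656 × 10^-3 mol
M = m / n = 0.3276 g / 1.656 × 10^-3 mol = 197.9 g/mol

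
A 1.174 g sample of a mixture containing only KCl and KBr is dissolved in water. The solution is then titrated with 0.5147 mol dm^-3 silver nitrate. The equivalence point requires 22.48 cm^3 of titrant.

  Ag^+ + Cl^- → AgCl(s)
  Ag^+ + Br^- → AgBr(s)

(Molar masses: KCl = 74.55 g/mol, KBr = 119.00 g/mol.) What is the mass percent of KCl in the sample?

28.98 %

n(AgNO3) = 0.02248 × 0.5147 = 0.01157 mol
Let x = n(KCl), y = n(KBr).
Titrant: 1x + 1y = 0.01157;  mass: 74.55x + 119.00y = 1.174
Solving, x = 4.564 × 10^-3 mol, y = 7.006 × 10^-3 mol
mass of KCl = 4.564 × 10^-3 × 74.55 = 0.3403 g
% KCl = 0.3403 / 1.174 × 100 = 28.98 %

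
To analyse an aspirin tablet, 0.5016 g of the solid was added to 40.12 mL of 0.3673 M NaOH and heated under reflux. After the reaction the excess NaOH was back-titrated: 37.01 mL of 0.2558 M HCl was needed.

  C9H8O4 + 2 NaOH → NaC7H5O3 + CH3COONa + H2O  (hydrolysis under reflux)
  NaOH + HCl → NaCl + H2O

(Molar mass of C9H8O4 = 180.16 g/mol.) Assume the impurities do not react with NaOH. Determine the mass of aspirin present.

n(NaOH) added = 0.04012 × 0.3673 = 0.01474 mol
n(HCl) used in back-titration = 0.03701 × 0.2558 = 9.467 × 10^-3 mol
n(NaOH) left over = 9.467 × 10^-3 mol (1:1 ratio)
n(NaOH) consumed by analyte = 0.01474 − 9.467 × 10^-3 = 5.269 × 10^-3 mol
From the 1:2 ratio, n(C9H8O4) = 1/2 × 5.269 × 10^-3 = 2.634 × 10^-3 mol
mass of C9H8O4 = 2.634 × 10^-3 × 180.16 = 0.4746 g

0.4746 g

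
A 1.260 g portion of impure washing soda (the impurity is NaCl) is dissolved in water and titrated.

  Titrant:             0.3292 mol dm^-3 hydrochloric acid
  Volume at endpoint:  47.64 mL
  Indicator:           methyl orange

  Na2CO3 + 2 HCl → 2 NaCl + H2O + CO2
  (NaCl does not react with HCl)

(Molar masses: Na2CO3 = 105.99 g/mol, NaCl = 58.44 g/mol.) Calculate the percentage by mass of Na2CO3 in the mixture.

65.96 %

n(HCl) = 0.04764 × 0.3292 = 0.01568 mol
Let x = n(Na2CO3), y = n(NaCl).
Titrant: 2x = 0.01568;  mass: 105.99x + 58.44y = 1.260
Solving, x = 7.842 × 10^-3 mol, y = 7.339 × 10^-3 mol
mass of Na2CO3 = 7.842 × 10^-3 × 105.99 = 0.8311 g
% Na2CO3 = 0.8311 / 1.260 × 100 = 65.96 %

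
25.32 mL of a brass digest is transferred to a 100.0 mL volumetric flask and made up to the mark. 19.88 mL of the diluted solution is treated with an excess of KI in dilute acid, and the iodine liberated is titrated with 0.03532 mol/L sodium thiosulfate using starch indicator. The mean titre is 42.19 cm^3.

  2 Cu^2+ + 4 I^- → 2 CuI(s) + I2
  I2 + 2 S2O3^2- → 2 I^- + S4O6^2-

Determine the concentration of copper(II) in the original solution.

n(S2O3^2-) = 0.04219 × 0.03532 = 1.490 × 10^-3 mol
n(I2) = n(S2O3^2-)/2 = 7.451 × 10^-4 mol
From the 2:1 ratio, n(Cu2+) in the aliquot = 2/1 × 7.451 × 10^-4 = 1.490 × 10^-3 mol
[Cu2+]_dilute = 1.490 × 10^-3 / 0.01988 = 0.07496 mol/L
[Cu2+]_original = 0.07496 × 100.0/25.32 = 0.2960 mol/L

0.2960 mol/L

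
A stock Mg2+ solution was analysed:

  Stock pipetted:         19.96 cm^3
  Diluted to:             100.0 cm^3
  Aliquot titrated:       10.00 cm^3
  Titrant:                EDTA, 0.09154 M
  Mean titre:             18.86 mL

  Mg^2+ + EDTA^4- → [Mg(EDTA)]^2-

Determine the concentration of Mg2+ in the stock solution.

0.8650 M

n(EDTA) = 0.01886 × 0.09154 = 1.726 × 10^-3 mol
n(Mg2+) in the aliquot = 1.726 × 10^-3 mol (1:1 ratio)
[Mg2+]_dilute = 1.726 × 10^-3 / 0.01000 = 0.1726 mol/L
Dilution factor = 100.0 / 19.96 = 5.010
[Mg2+]_stock = 0.1726 × 5.010 = 0.8650 mol/L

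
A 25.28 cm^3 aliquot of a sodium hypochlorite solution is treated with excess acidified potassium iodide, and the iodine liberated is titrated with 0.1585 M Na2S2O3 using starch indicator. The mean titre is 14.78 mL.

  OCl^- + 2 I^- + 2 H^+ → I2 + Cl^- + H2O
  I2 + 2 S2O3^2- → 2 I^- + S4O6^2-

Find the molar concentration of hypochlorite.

0.04633 M

n(S2O3^2-) = 0.01478 × 0.1585 = 2.343 × 10^-3 mol
n(I2) = n(S2O3^2-)/2 = 1.171 × 10^-3 mol
n(OCl^-) in the aliquot = 1.171 × 10^-3 mol (1:1 ratio)
[OCl^-] = 1.171 × 10^-3 / 0.02528 = 0.04633 mol/L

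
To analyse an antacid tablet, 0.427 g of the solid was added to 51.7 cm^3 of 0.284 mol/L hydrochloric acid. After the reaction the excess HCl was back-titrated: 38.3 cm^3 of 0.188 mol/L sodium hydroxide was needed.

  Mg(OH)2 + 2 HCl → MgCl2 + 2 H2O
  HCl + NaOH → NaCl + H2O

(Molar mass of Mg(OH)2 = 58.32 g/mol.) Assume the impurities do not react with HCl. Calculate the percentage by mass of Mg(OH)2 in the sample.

51.1 %

n(HCl) added = 0.0517 × 0.284 = 0.0147 mol
n(NaOH) used in back-titration = 0.0383 × 0.188 = 7.20 × 10^-3 mol
n(HCl) left over = 7.20 × 10^-3 mol (1:1 ratio)
n(HCl) consumed by analyte = 0.0147 − 7.20 × 10^-3 = 7.48 × 10^-3 mol
From the 1:2 ratio, n(Mg(OH)2) = 1/2 × 7.48 × 10^-3 = 3.74 × 10^-3 mol
mass of Mg(OH)2 = 3.74 × 10^-3 × 58.32 = 0.218 g
% Mg(OH)2 = 0.218 / 0.427 × 100 = 51.1 %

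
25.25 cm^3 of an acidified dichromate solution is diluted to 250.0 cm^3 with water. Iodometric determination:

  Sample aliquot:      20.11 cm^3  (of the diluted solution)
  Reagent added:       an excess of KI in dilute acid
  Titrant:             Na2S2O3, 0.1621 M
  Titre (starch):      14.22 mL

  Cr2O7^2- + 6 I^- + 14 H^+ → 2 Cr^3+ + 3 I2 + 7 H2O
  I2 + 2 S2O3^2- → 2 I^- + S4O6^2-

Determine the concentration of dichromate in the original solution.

0.1891 M

n(S2O3^2-) = 0.01422 × 0.1621 = 2.305 × 10^-3 mol
n(I2) = n(S2O3^2-)/2 = 1.153 × 10^-3 mol
From the 1:3 ratio, n(Cr2O7^2-) in the aliquot = 1/3 × 1.153 × 10^-3 = 3.842 × 10^-4 mol
[Cr2O7^2-]_dilute = 3.842 × 10^-4 / 0.02011 = 0.01910 mol/L
[Cr2O7^2-]_original = 0.01910 × 250.0/25.25 = 0.1891 mol/L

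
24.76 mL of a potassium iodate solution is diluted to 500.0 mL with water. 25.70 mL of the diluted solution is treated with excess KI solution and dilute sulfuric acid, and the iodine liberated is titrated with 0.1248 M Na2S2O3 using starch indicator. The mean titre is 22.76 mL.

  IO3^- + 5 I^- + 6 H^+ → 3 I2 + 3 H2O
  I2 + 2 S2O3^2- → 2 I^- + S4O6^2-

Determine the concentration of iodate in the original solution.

n(S2O3^2-) = 0.02276 × 0.1248 = 2.840 × 10^-3 mol
n(I2) = n(S2O3^2-)/2 = 1.420 × 10^-3 mol
From the 1:3 ratio, n(IO3^-) in the aliquot = 1/3 × 1.420 × 10^-3 = 4.734 × 10^-4 mol
[IO3^-]_dilute = 4.734 × 10^-4 / 0.02570 = 0.01842 mol/L
[IO3^-]_original = 0.01842 × 500.0/24.76 = 0.3720 mol/L

0.3720 M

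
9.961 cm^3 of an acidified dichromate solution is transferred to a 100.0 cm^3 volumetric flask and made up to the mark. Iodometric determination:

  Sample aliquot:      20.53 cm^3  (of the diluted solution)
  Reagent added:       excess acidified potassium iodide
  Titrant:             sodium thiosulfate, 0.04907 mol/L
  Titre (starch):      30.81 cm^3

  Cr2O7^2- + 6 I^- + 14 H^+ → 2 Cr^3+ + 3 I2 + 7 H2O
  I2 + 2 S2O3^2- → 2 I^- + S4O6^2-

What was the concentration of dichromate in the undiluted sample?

n(S2O3^2-) = 0.03081 × 0.04907 = 1.512 × 10^-3 mol
n(I2) = n(S2O3^2-)/2 = 7.559 × 10^-4 mol
From the 1:3 ratio, n(Cr2O7^2-) in the aliquot = 1/3 × 7.559 × 10^-4 = 2.520 × 10^-4 mol
[Cr2O7^2-]_dilute = 2.520 × 10^-4 / 0.02053 = 0.01227 mol/L
[Cr2O7^2-]_original = 0.01227 × 100.0/9.961 = 0.1232 mol/L

0.1232 mol/L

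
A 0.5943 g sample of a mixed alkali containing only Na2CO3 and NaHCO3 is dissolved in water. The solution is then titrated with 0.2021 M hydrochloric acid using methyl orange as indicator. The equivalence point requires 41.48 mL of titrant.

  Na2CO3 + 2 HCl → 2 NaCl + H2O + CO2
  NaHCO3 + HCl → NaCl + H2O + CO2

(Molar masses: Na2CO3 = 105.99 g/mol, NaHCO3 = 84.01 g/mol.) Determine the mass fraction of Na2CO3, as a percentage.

n(HCl) = 0.04148 × 0.2021 = 8.383 × 10^-3 mol
Let x = n(Na2CO3), y = n(NaHCO3).
Titrant: 2x + 1y = 8.383 × 10^-3;  mass: 105.99x + 84.01y = 0.5943
Solving, x = 1.773 × 10^-3 mol, y = 4.838 × 10^-3 mol
mass of Na2CO3 = 1.773 × 10^-3 × 105.99 = 0.1879 g
% Na2CO3 = 0.1879 / 0.5943 × 100 = 31.62 %

31.62 %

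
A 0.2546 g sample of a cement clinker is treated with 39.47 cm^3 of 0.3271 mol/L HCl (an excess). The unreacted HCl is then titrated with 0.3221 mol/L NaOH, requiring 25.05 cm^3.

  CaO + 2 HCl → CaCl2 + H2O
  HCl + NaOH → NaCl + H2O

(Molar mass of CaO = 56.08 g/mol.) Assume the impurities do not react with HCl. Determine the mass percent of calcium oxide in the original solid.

n(HCl) added = 0.03947 × 0.3271 = 0.01291 mol
n(NaOH) used in back-titration = 0.02505 × 0.3221 = 8.069 × 10^-3 mol
n(HCl) left over = 8.069 × 10^-3 mol (1:1 ratio)
n(HCl) consumed by analyte = 0.01291 − 8.069 × 10^-3 = 4.842 × 10^-3 mol
From the 1:2 ratio, n(CaO) = 1/2 × 4.842 × 10^-3 = 2.421 × 10^-3 mol
mass of CaO = 2.421 × 10^-3 × 56.08 = 0.1358 g
% CaO = 0.1358 / 0.2546 × 100 = 53.33 %

53.33 %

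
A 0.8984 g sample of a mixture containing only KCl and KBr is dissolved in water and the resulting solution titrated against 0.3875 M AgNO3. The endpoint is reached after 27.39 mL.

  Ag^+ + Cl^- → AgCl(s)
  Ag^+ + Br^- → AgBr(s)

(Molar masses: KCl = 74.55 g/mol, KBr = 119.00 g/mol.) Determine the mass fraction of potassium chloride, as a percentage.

68.07 %

n(AgNO3) = 0.02739 × 0.3875 = 0.01061 mol
Let x = n(KCl), y = n(KBr).
Titrant: 1x + 1y = 0.01061;  mass: 74.55x + 119.00y = 0.8984
Solving, x = 8.203 × 10^-3 mol, y = 2.411 × 10^-3 mol
mass of KCl = 8.203 × 10^-3 × 74.55 = 0.6115 g
% KCl = 0.6115 / 0.8984 × 100 = 68.07 %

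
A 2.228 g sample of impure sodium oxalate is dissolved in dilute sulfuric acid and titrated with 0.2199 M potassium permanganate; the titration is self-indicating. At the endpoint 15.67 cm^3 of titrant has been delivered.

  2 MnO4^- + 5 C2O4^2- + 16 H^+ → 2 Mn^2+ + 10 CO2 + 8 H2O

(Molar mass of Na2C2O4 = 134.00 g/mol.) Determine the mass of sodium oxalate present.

1.154 g

n(KMnO4) = 0.01567 L × 0.2199 mol/L = 3.446 × 10^-3 mol
From the 5:2 ratio, n(Na2C2O4) = 5/2 × 3.446 × 10^-3 = 8.615 × 10^-3 mol
mass of Na2C2O4 = 8.615 × 10^-3 × 134.00 g/mol = 1.154 g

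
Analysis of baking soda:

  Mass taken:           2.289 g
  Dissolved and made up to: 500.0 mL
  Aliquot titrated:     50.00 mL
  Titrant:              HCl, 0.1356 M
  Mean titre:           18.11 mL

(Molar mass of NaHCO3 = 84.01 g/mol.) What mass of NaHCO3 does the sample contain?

NaHCO3 + HCl → NaCl + H2O + CO2
n(HCl) per titration = 0.01811 × 0.1356 = 2.456 × 10^-3 mol
n(NaHCO3) in each aliquot = 2.456 × 10^-3 mol (1:1 ratio)
n(NaHCO3) in the whole flask = 2.456 × 10^-3 × 500.0/50.00 = 0.02456 mol
mass of NaHCO3 = 0.02456 × 84.01 = 2.063 g

2.063 g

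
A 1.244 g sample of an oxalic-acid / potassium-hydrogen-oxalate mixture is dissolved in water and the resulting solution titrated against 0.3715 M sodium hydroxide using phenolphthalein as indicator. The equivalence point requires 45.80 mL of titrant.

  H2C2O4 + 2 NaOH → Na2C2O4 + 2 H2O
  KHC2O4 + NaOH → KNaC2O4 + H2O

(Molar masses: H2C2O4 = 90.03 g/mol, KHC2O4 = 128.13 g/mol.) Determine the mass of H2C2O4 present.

0.5070 g

n(NaOH) = 0.04580 × 0.3715 = 0.01701 mol
Let x = n(H2C2O4), y = n(KHC2O4).
Titrant: 2x + 1y = 0.01701;  mass: 90.03x + 128.13y = 1.244
Solving, x = 5.631 × 10^-3 mol, y = 5.752 × 10^-3 mol
mass of H2C2O4 = 5.631 × 10^-3 × 90.03 = 0.5070 g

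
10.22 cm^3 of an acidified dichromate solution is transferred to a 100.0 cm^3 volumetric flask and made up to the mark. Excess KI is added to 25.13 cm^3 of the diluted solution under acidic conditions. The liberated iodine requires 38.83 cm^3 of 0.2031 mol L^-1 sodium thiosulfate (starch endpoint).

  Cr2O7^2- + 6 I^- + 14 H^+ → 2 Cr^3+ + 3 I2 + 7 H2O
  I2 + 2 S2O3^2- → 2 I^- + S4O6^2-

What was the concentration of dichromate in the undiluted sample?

0.5118 mol/L

n(S2O3^2-) = 0.03883 × 0.2031 = 7.886 × 10^-3 mol
n(I2) = n(S2O3^2-)/2 = 3.943 × 10^-3 mol
From the 1:3 ratio, n(Cr2O7^2-) in the aliquot = 1/3 × 3.943 × 10^-3 = 1.314 × 10^-3 mol
[Cr2O7^2-]_dilute = 1.314 × 10^-3 / 0.02513 = 0.05230 mol/L
[Cr2O7^2-]_original = 0.05230 × 100.0/10.22 = 0.5118 mol/L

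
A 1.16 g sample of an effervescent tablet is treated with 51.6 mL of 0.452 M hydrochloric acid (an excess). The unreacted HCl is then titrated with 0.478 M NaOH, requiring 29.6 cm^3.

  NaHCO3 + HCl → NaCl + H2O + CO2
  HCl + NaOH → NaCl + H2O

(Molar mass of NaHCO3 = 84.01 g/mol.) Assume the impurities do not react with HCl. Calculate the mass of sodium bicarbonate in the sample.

n(HCl) added = 0.0516 × 0.452 = 0.0233 mol
n(NaOH) used in back-titration = 0.0296 × 0.478 = 0.0141 mol
n(HCl) left over = 0.0141 mol (1:1 ratio)
n(HCl) consumed by analyte = 0.0233 − 0.0141 = 9.17 × 10^-3 mol
n(NaHCO3) = 9.17 × 10^-3 mol (1:1 ratio)
mass of NaHCO3 = 9.17 × 10^-3 × 84.01 = 0.771 g

0.771 g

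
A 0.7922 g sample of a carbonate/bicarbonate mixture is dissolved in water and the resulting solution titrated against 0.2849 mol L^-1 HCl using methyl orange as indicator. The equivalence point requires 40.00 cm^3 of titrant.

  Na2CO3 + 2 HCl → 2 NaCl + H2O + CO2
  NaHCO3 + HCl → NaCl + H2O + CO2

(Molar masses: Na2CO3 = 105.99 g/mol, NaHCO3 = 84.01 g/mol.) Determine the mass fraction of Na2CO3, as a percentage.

n(HCl) = 0.04000 × 0.2849 = 0.01140 mol
Let x = n(Na2CO3), y = n(NaHCO3).
Titrant: 2x + 1y = 0.01140;  mass: 105.99x + 84.01y = 0.7922
Solving, x = 2.663 × 10^-3 mol, y = 6.070 × 10^-3 mol
mass of Na2CO3 = 2.663 × 10^-3 × 105.99 = 0.2822 g
% Na2CO3 = 0.2822 / 0.7922 × 100 = 35.63 %

35.63 %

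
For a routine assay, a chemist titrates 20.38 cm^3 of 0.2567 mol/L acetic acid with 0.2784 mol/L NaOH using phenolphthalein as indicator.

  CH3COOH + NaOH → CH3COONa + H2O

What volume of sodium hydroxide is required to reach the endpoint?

n(CH3COOH) = 0.02038 L × 0.2567 mol/L = 5.232 × 10^-3 mol
n(NaOH) = 5.232 × 10^-3 mol (1:1 stoichiometry)
V(NaOH) = 5.232 × 10^-3 mol / 0.2784 mol/L = 0.01879 L = 18.79 mL

18.79 mL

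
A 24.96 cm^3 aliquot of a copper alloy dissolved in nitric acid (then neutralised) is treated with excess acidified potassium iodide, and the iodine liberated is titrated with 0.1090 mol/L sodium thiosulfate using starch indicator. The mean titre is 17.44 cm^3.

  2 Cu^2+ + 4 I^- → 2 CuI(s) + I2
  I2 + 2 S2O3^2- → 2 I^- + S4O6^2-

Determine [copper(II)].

n(S2O3^2-) = 0.01744 × 0.1090 = 1.901 × 10^-3 mol
n(I2) = n(S2O3^2-)/2 = 9.505 × 10^-4 mol
From the 2:1 ratio, n(Cu2+) in the aliquot = 2/1 × 9.505 × 10^-4 = 1.901 × 10^-3 mol
[Cu2+] = 1.901 × 10^-3 / 0.02496 = 0.07616 mol/L

0.07616 mol/L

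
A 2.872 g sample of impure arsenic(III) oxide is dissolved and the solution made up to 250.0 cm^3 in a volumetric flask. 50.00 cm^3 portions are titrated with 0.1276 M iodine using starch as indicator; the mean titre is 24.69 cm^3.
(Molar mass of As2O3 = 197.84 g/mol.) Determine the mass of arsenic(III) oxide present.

1.558 g

As2O3 + 2 I2 + 2 H2O → As2O5 + 4 HI
n(I2) per titration = 0.02469 × 0.1276 = 3.150 × 10^-3 mol
From the 1:2 ratio, n(As2O3) in each aliquot = 1/2 × 3.150 × 10^-3 = 1.575 × 10^-3 mol
n(As2O3) in the whole flask = 1.575 × 10^-3 × 250.0/50.00 = 7.876 × 10^-3 mol
mass of As2O3 = 7.876 × 10^-3 × 197.84 = 1.558 g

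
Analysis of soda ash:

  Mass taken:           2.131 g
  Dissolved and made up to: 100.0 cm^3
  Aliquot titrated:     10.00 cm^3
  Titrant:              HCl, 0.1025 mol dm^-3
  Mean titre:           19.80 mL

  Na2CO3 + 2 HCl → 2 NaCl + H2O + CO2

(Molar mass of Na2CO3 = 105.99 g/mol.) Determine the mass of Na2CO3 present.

n(HCl) per titration = 0.01980 × 0.1025 = 2.030 × 10^-3 mol
From the 1:2 ratio, n(Na2CO3) in each aliquot = 1/2 × 2.030 × 10^-3 = 1.015 × 10^-3 mol
n(Na2CO3) in the whole flask = 1.015 × 10^-3 × 100.0/10.00 = 0.01015 mol
mass of Na2CO3 = 0.01015 × 105.99 = 1.076 g

1.076 g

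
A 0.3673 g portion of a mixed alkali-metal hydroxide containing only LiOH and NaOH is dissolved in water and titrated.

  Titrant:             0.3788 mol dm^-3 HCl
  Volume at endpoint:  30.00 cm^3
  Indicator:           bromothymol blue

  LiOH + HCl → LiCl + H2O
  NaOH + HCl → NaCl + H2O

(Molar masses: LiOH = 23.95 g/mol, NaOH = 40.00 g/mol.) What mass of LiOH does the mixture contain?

n(HCl) = 0.03000 × 0.3788 = 0.01136 mol
Let x = n(LiOH), y = n(NaOH).
Titrant: 1x + 1y = 0.01136;  mass: 23.95x + 40.00y = 0.3673
Solving, x = 5.437 × 10^-3 mol, y = 5.927 × 10^-3 mol
mass of LiOH = 5.437 × 10^-3 × 23.95 = 0.1302 g

0.1302 g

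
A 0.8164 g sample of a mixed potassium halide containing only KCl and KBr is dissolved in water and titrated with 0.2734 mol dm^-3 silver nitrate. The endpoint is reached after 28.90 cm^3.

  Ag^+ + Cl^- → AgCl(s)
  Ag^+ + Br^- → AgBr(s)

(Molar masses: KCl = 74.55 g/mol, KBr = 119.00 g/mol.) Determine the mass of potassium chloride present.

n(AgNO3) = 0.02890 × 0.2734 = 7.901 × 10^-3 mol
Let x = n(KCl), y = n(KBr).
Titrant: 1x + 1y = 7.901 × 10^-3;  mass: 74.55x + 119.00y = 0.8164
Solving, x = 2.786 × 10^-3 mol, y = 5.115 × 10^-3 mol
mass of KCl = 2.786 × 10^-3 × 74.55 = 0.2077 g

0.2077 g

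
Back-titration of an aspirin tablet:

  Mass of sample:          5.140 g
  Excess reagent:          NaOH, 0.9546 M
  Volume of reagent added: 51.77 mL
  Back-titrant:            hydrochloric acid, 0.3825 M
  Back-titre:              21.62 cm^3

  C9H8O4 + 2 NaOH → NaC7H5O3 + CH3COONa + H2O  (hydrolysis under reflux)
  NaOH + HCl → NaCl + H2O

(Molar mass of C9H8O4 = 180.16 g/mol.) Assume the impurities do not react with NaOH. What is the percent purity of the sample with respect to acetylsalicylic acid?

n(NaOH) added = 0.05177 × 0.9546 = 0.04942 mol
n(HCl) used in back-titration = 0.02162 × 0.3825 = 8.270 × 10^-3 mol
n(NaOH) left over = 8.270 × 10^-3 mol (1:1 ratio)
n(NaOH) consumed by analyte = 0.04942 − 8.270 × 10^-3 = 0.04115 mol
From the 1:2 ratio, n(C9H8O4) = 1/2 × 0.04115 = 0.02057 mol
mass of C9H8O4 = 0.02057 × 180.16 = 3.707 g
% C9H8O4 = 3.707 / 5.140 × 100 = 72.12 %

72.12 %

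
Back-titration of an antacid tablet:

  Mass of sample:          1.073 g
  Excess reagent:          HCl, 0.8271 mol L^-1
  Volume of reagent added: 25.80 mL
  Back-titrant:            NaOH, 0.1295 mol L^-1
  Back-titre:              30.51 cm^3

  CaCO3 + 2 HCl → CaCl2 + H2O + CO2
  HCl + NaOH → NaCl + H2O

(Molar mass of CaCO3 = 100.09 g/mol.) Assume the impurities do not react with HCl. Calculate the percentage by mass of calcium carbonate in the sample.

81.10 %

n(HCl) added = 0.02580 × 0.8271 = 0.02134 mol
n(NaOH) used in back-titration = 0.03051 × 0.1295 = 3.951 × 10^-3 mol
n(HCl) left over = 3.951 × 10^-3 mol (1:1 ratio)
n(HCl) consumed by analyte = 0.02134 − 3.951 × 10^-3 = 0.01739 mol
From the 1:2 ratio, n(CaCO3) = 1/2 × 0.01739 = 8.694 × 10^-3 mol
mass of CaCO3 = 8.694 × 10^-3 × 100.09 = 0.8702 g
% CaCO3 = 0.8702 / 1.073 × 100 = 81.10 %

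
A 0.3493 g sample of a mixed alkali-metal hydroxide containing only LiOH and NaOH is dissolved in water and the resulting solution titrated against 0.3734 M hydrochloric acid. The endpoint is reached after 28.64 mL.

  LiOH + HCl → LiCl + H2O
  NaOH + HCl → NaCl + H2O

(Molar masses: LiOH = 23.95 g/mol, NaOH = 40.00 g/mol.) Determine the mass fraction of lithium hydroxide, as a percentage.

n(HCl) = 0.02864 × 0.3734 = 0.01069 mol
Let x = n(LiOH), y = n(NaOH).
Titrant: 1x + 1y = 0.01069;  mass: 23.95x + 40.00y = 0.3493
Solving, x = 4.889 × 10^-3 mol, y = 5.805 × 10^-3 mol
mass of LiOH = 4.889 × 10^-3 × 23.95 = 0.1171 g
% LiOH = 0.1171 / 0.3493 × 100 = 33.52 %

33.52 %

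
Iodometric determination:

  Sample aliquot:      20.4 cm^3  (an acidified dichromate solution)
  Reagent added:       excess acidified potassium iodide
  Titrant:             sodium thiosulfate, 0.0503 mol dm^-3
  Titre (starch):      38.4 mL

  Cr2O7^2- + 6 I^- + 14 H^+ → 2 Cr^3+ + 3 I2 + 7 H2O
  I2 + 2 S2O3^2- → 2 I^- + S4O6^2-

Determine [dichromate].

n(S2O3^2-) = 0.0384 × 0.0503 = 1.93 × 10^-3 mol
n(I2) = n(S2O3^2-)/2 = 9.66 × 10^-4 mol
From the 1:3 ratio, n(Cr2O7^2-) in the aliquot = 1/3 × 9.66 × 10^-4 = 3.22 × 10^-4 mol
[Cr2O7^2-] = 3.22 × 10^-4 / 0.0204 = 0.0158 mol/L

0.0158 mol/L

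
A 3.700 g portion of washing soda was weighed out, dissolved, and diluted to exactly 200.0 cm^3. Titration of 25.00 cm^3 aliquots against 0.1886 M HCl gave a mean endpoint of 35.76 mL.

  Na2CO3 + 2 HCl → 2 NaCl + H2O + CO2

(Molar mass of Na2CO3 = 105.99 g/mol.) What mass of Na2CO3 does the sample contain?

n(HCl) per titration = 0.03576 × 0.1886 = 6.744 × 10^-3 mol
From the 1:2 ratio, n(Na2CO3) in each aliquot = 1/2 × 6.744 × 10^-3 = 3.372 × 10^-3 mol
n(Na2CO3) in the whole flask = 3.372 × 10^-3 × 200.0/25.00 = 0.02698 mol
mass of Na2CO3 = 0.02698 × 105.99 = 2.859 g

2.859 g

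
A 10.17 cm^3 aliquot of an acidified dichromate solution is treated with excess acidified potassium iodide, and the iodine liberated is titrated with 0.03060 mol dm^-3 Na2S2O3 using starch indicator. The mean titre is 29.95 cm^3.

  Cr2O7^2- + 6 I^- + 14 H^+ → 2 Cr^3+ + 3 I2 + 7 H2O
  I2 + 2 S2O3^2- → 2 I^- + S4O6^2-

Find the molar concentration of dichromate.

n(S2O3^2-) = 0.02995 × 0.03060 = 9.165 × 10^-4 mol
n(I2) = n(S2O3^2-)/2 = 4.582 × 10^-4 mol
From the 1:3 ratio, n(Cr2O7^2-) in the aliquot = 1/3 × 4.582 × 10^-4 = 1.527 × 10^-4 mol
[Cr2O7^2-] = 1.527 × 10^-4 / 0.01017 = 0.01502 mol/L

0.01502 mol/L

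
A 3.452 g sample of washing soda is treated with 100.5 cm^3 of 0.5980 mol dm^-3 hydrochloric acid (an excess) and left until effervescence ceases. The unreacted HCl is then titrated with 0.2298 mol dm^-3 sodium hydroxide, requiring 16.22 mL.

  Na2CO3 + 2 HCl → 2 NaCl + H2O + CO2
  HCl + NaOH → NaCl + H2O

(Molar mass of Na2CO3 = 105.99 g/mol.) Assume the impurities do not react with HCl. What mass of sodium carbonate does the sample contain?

n(HCl) added = 0.1005 × 0.5980 = 0.06010 mol
n(NaOH) used in back-titration = 0.01622 × 0.2298 = 3.727 × 10^-3 mol
n(HCl) left over = 3.727 × 10^-3 mol (1:1 ratio)
n(HCl) consumed by analyte = 0.06010 − 3.727 × 10^-3 = 0.05637 mol
From the 1:2 ratio, n(Na2CO3) = 1/2 × 0.05637 = 0.02819 mol
mass of Na2CO3 = 0.02819 × 105.99 = 2.987 g

2.987 g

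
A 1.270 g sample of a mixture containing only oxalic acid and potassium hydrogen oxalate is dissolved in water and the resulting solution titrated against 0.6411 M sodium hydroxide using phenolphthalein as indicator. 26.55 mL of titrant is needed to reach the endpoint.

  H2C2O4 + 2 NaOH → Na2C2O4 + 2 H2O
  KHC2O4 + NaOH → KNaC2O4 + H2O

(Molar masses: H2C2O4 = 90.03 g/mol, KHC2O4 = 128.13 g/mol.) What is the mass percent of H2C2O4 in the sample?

38.85 %

n(NaOH) = 0.02655 × 0.6411 = 0.01702 mol
Let x = n(H2C2O4), y = n(KHC2O4).
Titrant: 2x + 1y = 0.01702;  mass: 90.03x + 128.13y = 1.270
Solving, x = 5.480 × 10^-3 mol, y = 6.061 × 10^-3 mol
mass of H2C2O4 = 5.480 × 10^-3 × 90.03 = 0.4934 g
% H2C2O4 = 0.4934 / 1.270 × 100 = 38.85 %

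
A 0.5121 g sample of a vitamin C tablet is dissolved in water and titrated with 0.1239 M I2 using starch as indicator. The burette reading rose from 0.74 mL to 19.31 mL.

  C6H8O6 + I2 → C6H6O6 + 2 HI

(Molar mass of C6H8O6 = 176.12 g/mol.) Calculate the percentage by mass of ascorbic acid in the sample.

79.13 %

n(I2) = 0.01857 L × 0.1239 mol/L = 2.301 × 10^-3 mol
n(C6H8O6) = 2.301 × 10^-3 mol (1:1 ratio)
mass of C6H8O6 = 2.301 × 10^-3 × 176.12 g/mol = 0.4052 g
% C6H8O6 = 0.4052 / 0.5121 × 100 = 79.13 %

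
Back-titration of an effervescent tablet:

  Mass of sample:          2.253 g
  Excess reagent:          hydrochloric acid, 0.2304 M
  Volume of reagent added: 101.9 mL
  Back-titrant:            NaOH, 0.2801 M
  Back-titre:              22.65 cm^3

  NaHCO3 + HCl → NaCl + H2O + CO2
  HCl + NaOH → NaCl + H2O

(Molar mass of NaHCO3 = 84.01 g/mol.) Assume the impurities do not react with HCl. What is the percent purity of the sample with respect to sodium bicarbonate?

n(HCl) added = 0.1019 × 0.2304 = 0.02348 mol
n(NaOH) used in back-titration = 0.02265 × 0.2801 = 6.344 × 10^-3 mol
n(HCl) left over = 6.344 × 10^-3 mol (1:1 ratio)
n(HCl) consumed by analyte = 0.02348 − 6.344 × 10^-3 = 0.01713 mol
n(NaHCO3) = 0.01713 mol (1:1 ratio)
mass of NaHCO3 = 0.01713 × 84.01 = 1.439 g
% NaHCO3 = 1.439 / 2.253 × 100 = 63.89 %

63.89 %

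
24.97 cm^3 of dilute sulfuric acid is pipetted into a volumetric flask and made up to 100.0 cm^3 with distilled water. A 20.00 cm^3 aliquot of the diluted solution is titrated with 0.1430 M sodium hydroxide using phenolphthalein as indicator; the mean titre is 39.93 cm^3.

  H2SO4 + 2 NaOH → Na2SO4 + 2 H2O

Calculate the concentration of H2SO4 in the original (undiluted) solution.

0.5717 M

n(NaOH) = 0.03993 × 0.1430 = 5.710 × 10^-3 mol
From the 1:2 ratio, n(H2SO4) in the aliquot = 1/2 × 5.710 × 10^-3 = 2.855 × 10^-3 mol
[H2SO4]_dilute = 2.855 × 10^-3 / 0.02000 = 0.1427 mol/L
Dilution factor = 100.0 / 24.97 = 4.005
[H2SO4]_stock = 0.1427 × 4.005 = 0.5717 mol/L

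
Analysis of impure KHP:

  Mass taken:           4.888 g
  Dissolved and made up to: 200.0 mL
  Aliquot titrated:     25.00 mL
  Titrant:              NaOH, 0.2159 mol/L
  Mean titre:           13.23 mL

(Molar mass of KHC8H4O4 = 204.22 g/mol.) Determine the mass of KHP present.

4.667 g

KHC8H4O4 + NaOH → KNaC8H4O4 + H2O
n(NaOH) per titration = 0.01323 × 0.2159 = 2.856 × 10^-3 mol
n(KHC8H4O4) in each aliquot = 2.856 × 10^-3 mol (1:1 ratio)
n(KHC8H4O4) in the whole flask = 2.856 × 10^-3 × 200.0/25.00 = 0.02285 mol
mass of KHC8H4O4 = 0.02285 × 204.22 = 4.667 g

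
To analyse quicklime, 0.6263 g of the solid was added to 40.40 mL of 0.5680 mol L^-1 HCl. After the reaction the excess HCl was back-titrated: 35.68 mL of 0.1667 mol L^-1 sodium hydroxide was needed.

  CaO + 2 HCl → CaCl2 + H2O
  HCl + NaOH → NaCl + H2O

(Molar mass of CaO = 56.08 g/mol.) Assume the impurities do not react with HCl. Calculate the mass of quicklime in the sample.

0.4767 g

n(HCl) added = 0.04040 × 0.5680 = 0.02295 mol
n(NaOH) used in back-titration = 0.03568 × 0.1667 = 5.948 × 10^-3 mol
n(HCl) left over = 5.948 × 10^-3 mol (1:1 ratio)
n(HCl) consumed by analyte = 0.02295 − 5.948 × 10^-3 = 0.01700 mol
From the 1:2 ratio, n(CaO) = 1/2 × 0.01700 = 8.500 × 10^-3 mol
mass of CaO = 8.500 × 10^-3 × 56.08 = 0.4767 g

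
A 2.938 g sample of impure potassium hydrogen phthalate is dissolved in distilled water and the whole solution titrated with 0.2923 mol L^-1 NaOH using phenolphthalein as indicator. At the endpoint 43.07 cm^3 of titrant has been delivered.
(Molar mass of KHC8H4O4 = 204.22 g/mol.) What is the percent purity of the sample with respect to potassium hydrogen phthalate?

87.51 %

KHC8H4O4 + NaOH → KNaC8H4O4 + H2O
n(NaOH) = 0.04307 L × 0.2923 mol/L = 0.01259 mol
n(KHC8H4O4) = 0.01259 mol (1:1 ratio)
mass of KHC8H4O4 = 0.01259 × 204.22 g/mol = 2.571 g
% KHC8H4O4 = 2.571 / 2.938 × 100 = 87.51 %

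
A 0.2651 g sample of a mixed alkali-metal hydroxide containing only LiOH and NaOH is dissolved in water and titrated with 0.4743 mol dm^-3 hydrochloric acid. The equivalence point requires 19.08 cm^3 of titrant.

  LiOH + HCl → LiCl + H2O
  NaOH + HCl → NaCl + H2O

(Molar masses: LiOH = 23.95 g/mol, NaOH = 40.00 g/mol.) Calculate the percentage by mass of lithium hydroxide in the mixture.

n(HCl) = 0.01908 × 0.4743 = 9.050 × 10^-3 mol
Let x = n(LiOH), y = n(NaOH).
Titrant: 1x + 1y = 9.050 × 10^-3;  mass: 23.95x + 40.00y = 0.2651
Solving, x = 6.036 × 10^-3 mol, y = 3.013 × 10^-3 mol
mass of LiOH = 6.036 × 10^-3 × 23.95 = 0.1446 g
% LiOH = 0.1446 / 0.2651 × 100 = 54.54 %

54.54 %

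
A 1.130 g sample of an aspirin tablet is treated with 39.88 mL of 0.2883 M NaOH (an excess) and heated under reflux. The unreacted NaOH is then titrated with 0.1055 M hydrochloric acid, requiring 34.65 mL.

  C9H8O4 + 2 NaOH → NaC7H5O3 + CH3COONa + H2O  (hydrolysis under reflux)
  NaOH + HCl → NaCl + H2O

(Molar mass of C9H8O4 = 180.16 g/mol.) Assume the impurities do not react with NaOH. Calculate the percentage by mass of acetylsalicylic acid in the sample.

n(NaOH) added = 0.03988 × 0.2883 = 0.01150 mol
n(HCl) used in back-titration = 0.03465 × 0.1055 = 3.656 × 10^-3 mol
n(NaOH) left over = 3.656 × 10^-3 mol (1:1 ratio)
n(NaOH) consumed by analyte = 0.01150 − 3.656 × 10^-3 = 7.842 × 10^-3 mol
From the 1:2 ratio, n(C9H8O4) = 1/2 × 7.842 × 10^-3 = 3.921 × 10^-3 mol
mass of C9H8O4 = 3.921 × 10^-3 × 180.16 = 0.7064 g
% C9H8O4 = 0.7064 / 1.130 × 100 = 62.51 %

62.51 %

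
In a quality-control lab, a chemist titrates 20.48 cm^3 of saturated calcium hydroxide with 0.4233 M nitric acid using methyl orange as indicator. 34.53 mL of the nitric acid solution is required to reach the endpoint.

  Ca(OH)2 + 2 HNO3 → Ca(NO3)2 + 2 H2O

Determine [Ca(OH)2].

n(HNO3) = 0.03453 L × 0.4233 mol/L = 0.01462 mol
From the 1:2 mole ratio, n(Ca(OH)2) = 1/2 × 0.01462 = 7.308 × 10^-3 mol
[Ca(OH)2] = 7.308 × 10^-3 mol / 0.02048 L = 0.3568 mol/L

0.3568 M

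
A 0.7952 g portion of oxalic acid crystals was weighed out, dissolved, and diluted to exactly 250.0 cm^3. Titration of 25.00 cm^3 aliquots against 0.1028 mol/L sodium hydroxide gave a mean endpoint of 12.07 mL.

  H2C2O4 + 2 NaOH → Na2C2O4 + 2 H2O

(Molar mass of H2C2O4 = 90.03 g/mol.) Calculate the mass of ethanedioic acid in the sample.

0.5585 g

n(NaOH) per titration = 0.01207 × 0.1028 = 1.241 × 10^-3 mol
From the 1:2 ratio, n(H2C2O4) in each aliquot = 1/2 × 1.241 × 10^-3 = 6.204 × 10^-4 mol
n(H2C2O4) in the whole flask = 6.204 × 10^-4 × 250.0/25.00 = 6.204 × 10^-3 mol
mass of H2C2O4 = 6.204 × 10^-3 × 90.03 = 0.5585 g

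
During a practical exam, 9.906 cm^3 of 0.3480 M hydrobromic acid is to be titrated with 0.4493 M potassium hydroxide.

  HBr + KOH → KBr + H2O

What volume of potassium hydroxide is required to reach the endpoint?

n(HBr) = 0.009906 L × 0.3480 mol/L = 3.447 × 10^-3 mol
n(KOH) = 3.447 × 10^-3 mol (1:1 stoichiometry)
V(KOH) = 3.447 × 10^-3 mol / 0.4493 mol/L = 0.007673 L = 7.673 mL

7.673 mL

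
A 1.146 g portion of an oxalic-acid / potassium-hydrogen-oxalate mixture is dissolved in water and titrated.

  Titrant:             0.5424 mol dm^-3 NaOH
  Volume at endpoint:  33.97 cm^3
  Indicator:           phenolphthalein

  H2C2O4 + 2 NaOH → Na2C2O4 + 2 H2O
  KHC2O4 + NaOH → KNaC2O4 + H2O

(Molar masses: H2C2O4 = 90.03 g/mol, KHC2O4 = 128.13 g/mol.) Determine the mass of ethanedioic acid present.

n(NaOH) = 0.03397 × 0.5424 = 0.01843 mol
Let x = n(H2C2O4), y = n(KHC2O4).
Titrant: 2x + 1y = 0.01843;  mass: 90.03x + 128.13y = 1.146
Solving, x = 7.308 × 10^-3 mol, y = 3.809 × 10^-3 mol
mass of H2C2O4 = 7.308 × 10^-3 × 90.03 = 0.6580 g

0.6580 g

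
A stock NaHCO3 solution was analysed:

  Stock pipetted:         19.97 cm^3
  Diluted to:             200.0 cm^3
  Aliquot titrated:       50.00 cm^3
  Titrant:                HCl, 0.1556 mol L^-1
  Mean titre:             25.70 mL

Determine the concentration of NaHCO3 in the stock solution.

NaHCO3 + HCl → NaCl + H2O + CO2
n(HCl) = 0.02570 × 0.1556 = 3.999 × 10^-3 mol
n(NaHCO3) in the aliquot = 3.999 × 10^-3 mol (1:1 ratio)
[NaHCO3]_dilute = 3.999 × 10^-3 / 0.05000 = 0.07998 mol/L
Dilution factor = 200.0 / 19.97 = 10.02
[NaHCO3]_stock = 0.07998 × 10.02 = 0.8010 mol/L

0.8010 mol/L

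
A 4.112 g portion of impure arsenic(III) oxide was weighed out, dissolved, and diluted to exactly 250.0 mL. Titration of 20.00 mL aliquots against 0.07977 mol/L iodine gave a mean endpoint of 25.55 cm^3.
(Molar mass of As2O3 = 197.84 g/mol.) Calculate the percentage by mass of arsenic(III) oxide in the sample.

61.29 %

As2O3 + 2 I2 + 2 H2O → As2O5 + 4 HI
n(I2) per titration = 0.02555 × 0.07977 = 2.038 × 10^-3 mol
From the 1:2 ratio, n(As2O3) in each aliquot = 1/2 × 2.038 × 10^-3 = 1.019 × 10^-3 mol
n(As2O3) in the whole flask = 1.019 × 10^-3 × 250.0/20.00 = 0.01274 mol
mass of As2O3 = 0.01274 × 197.84 = 2.520 g
% As2O3 = 2.520 / 4.112 × 100 = 61.29 %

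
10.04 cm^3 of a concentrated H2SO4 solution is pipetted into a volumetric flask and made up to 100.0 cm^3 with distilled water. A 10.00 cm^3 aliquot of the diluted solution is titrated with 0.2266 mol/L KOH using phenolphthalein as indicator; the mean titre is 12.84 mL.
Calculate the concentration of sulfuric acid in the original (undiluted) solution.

1.449 mol/L

H2SO4 + 2 KOH → K2SO4 + 2 H2O
n(KOH) = 0.01284 × 0.2266 = 2.910 × 10^-3 mol
From the 1:2 ratio, n(H2SO4) in the aliquot = 1/2 × 2.910 × 10^-3 = 1.455 × 10^-3 mol
[H2SO4]_dilute = 1.455 × 10^-3 / 0.01000 = 0.1455 mol/L
Dilution factor = 100.0 / 10.04 = 9.960
[H2SO4]_stock = 0.1455 × 9.960 = 1.449 mol/L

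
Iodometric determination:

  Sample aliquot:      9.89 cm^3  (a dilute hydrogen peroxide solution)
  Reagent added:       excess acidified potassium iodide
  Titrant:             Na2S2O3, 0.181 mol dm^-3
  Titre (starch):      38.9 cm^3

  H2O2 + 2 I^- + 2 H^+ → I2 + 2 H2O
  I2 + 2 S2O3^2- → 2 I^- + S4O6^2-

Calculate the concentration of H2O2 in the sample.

0.356 mol/L

n(S2O3^2-) = 0.0389 × 0.181 = 7.04 × 10^-3 mol
n(I2) = n(S2O3^2-)/2 = 3.52 × 10^-3 mol
n(H2O2) in the aliquot = 3.52 × 10^-3 mol (1:1 ratio)
[H2O2] = 3.52 × 10^-3 / 0.00989 = 0.356 mol/L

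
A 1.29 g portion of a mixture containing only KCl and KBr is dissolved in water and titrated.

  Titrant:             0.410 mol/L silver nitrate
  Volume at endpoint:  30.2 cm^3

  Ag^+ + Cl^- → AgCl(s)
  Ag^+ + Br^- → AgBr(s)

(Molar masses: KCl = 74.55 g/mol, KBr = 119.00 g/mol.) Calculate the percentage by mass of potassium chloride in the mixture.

23.9 %

n(AgNO3) = 0.0302 × 0.410 = 0.0124 mol
Let x = n(KCl), y = n(KBr).
Titrant: 1x + 1y = 0.0124;  mass: 74.55x + 119.00y = 1.29
Solving, x = 4.13 × 10^-3 mol, y = 8.25 × 10^-3 mol
mass of KCl = 4.13 × 10^-3 × 74.55 = 0.308 g
% KCl = 0.308 / 1.29 × 100 = 23.9 %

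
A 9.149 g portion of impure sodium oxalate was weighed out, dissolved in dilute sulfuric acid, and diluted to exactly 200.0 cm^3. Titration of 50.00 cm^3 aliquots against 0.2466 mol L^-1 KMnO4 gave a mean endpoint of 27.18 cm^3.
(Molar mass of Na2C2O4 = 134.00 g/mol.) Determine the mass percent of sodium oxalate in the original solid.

98.17 %

2 MnO4^- + 5 C2O4^2- + 16 H^+ → 2 Mn^2+ + 10 CO2 + 8 H2O
n(KMnO4) per titration = 0.02718 × 0.2466 = 6.703 × 10^-3 mol
From the 5:2 ratio, n(Na2C2O4) in each aliquot = 5/2 × 6.703 × 10^-3 = 0.01676 mol
n(Na2C2O4) in the whole flask = 0.01676 × 200.0/50.00 = 0.06703 mol
mass of Na2C2O4 = 0.06703 × 134.00 = 8.981 g
% Na2C2O4 = 8.981 / 9.149 × 100 = 98.17 %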